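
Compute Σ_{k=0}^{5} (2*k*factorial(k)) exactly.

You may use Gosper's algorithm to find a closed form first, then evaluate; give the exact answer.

Compute t_(k+1)/t_k: get (k + 1)**2/k.
Gosper form: A/B · C(k+1)/C(k) with A=k + 1, B=1, C=k.
Key eq: (k + 1)·f(k+1) = (1)·f(k) + (k).
Degrees (1,0,1) ⇒ d ≤ 0.
Solve for f: f(k) = 1 (degree 0 ≤ 0).
Get s_k = R·t_k = 2*factorial(k) with R(k) = B(k−1)f(k)/C(k) = 1/k.
Verify: 2*k*factorial(k) matches t_k.
Σ_(k=0)^(5) t_k = s_(6) − s_(0) = 1440 − (2) = 1438.

Σ = 1438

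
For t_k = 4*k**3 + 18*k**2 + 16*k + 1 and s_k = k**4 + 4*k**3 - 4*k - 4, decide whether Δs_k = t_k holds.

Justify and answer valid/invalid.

Valid: the claim telescopes to t_k.

s_(k+1) = -4*k + (k + 1)**4 + 4*(k + 1)**3 - 8
s_(k+1) − s_k = 4*k**3 + 18*k**2 + 16*k + 1
(s_(k+1) − s_k) − t_k = 0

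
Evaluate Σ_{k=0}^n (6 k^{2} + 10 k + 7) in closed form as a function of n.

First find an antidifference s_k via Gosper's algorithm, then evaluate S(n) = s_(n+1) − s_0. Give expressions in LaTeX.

The ratio is (6*k**2 + 22*k + 23)/(6*k**2 + 10*k + 7).
So A=1 and B=1, with C=k**2 + 5*k/3 + 7/6.
f must satisfy (1)·f(k+1) − (1)·f(k) = k**2 + 5*k/3 + 7/6.
Degrees (0,0,2) ⇒ d ≤ 3.
A polynomial solution: f(k) = k*(2*k**2 + 2*k + 3)/6.
So s_k = (B(k−1)f/C)·t_k = (k*(2*k**2 + 2*k + 3)/(6*k**2 + 10*k + 7))·t_k = k*(2*k**2 + 2*k + 3).
Verify: 6*k**2 + 10*k + 7 matches t_k.
s_(n+1) = 2*n**3 + 8*n**2 + 13*n + 7 and s_(0) = 0, so S(n) = 2*n**3 + 8*n**2 + 13*n + 7.

S(n) = 2 n^{3} + 8 n^{2} + 13 n + 7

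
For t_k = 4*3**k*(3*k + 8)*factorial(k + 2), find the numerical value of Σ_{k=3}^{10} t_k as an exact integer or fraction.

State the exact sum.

Step 1: r(k) = 3*(k + 3)*(3*k + 11)/(3*k + 8).
Gosper form: A/B · C(k+1)/C(k) with A=3*k + 9, B=1, C=k + 8/3.
f must satisfy (3*k + 9)·f(k+1) − (1)·f(k) = k + 8/3.
d = 0 from the (1,0,1) case.
Solving with deg f ≤ 0: f(k) = 1/3.
Get s_k = R·t_k = 4*3**k*factorial(k + 2) with R(k) = B(k−1)f(k)/C(k) = 1/(3*k + 8).
Δs = 4*3**k*(3*k + 8)*factorial(k + 2), as required.
Evaluate s at k=11 and k=3: 4412392214630400 and 12960; difference 4412392214617440.

Σ = 4412392214617440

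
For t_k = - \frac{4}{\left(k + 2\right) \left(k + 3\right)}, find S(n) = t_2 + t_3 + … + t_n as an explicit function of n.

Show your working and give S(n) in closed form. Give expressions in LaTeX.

S(n) = \frac{1 - n}{n + 3}

The ratio is (k + 2)/(k + 4).
Gosper form: A/B · C(k+1)/C(k) with A=k + 2, B=k + 4, C=1.
f must satisfy (k + 2)·f(k+1) − (k + 3)·f(k) = 1.
d = 1 from the (1,1,0) case.
Solving with deg f ≤ 1: f(k) = k/2.
Then R = B(k−1)f/C = k*(k + 3)/2, so s_k = R(k)·t_k = -2*k/(k + 2).
Verify: -4/(k**2 + 5*k + 6) matches t_k.
Telescope: S(n) = s_(n+1) − s_(2) = 2*(-n - 1)/(n + 3) − (-1) = (1 - n)/(n + 3).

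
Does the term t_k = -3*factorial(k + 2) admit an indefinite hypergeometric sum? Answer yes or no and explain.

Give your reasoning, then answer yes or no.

No — t_k has no hypergeometric antidifference.

t_(k+1)/t_k = k + 3.
Normal form (A,B,C) = (k + 3, 1, 1).
Solve (k + 3)·f(k+1) − (1)·f(k) = 1.
From deg A=1, deg B=0, deg C=0: d=-1.
deg f ≤ -1 is impossible — no certificate.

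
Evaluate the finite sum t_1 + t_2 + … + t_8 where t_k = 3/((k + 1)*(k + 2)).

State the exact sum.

Σ = 6/5

Ratio r(k) = (k + 1)/(k + 3).
Normal form (A,B,C) = (k + 1, k + 3, 1).
Set up (k + 1)·f(k+1) − (k + 2)·f(k) − (1) = 0.
Bound: deg f ≤ 1.
Solving with deg f ≤ 1: f(k) = k.
Then R = B(k−1)f/C = k*(k + 2), so s_k = R(k)·t_k = 3*k/(k + 1).
Check: Δs_k = 3/(k**2 + 3*k + 2). ✓
Evaluate s at k=9 and k=1: 27/10 and 3/2; difference 6/5.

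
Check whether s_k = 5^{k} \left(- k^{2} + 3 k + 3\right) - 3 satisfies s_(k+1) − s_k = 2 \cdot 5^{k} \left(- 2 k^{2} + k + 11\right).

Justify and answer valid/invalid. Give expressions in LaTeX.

Valid — Δs_k = t_k.

s_(k+1) = 5**(k + 1)*(3*k - (k + 1)**2 + 6) - 3
s_(k+1) − s_k = 2*5**k*(-2*k**2 + k + 11)
(s_(k+1) − s_k) − t_k = 0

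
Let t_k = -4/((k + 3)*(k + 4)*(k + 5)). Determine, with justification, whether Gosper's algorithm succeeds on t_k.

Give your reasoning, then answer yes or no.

Yes. s_k = k*(-k - 7)/(6*(k + 3)*(k + 4)).

r(k) = (k + 3)/(k + 6) after simplifying.
Factor: A=k + 3; B=k + 6; C=1.
Solve (k + 3)·f(k+1) − (k + 5)·f(k) = 1.
From deg A=1, deg B=1, deg C=0: d=2.
A polynomial solution: f(k) = k*(k + 7)/24.
Certificate R = B(k−1)f/C = k*(k + 5)*(k + 7)/24 gives s_k = k*(-k - 7)/(6*(k + 3)*(k + 4)).
s_(k+1) − s_k = -4/(k**3 + 12*k**2 + 47*k + 60) = t_k.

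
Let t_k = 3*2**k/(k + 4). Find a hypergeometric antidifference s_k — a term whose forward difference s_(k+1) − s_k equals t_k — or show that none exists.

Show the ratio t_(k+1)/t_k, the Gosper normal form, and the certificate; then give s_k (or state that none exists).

t_(k+1)/t_k = 2*(k + 4)/(k + 5).
So A=2*k + 8 and B=k + 5, with C=1.
f must satisfy (2*k + 8)·f(k+1) − (k + 4)·f(k) = 1.
deg f ≤ -1 (via 1,1,0).
Bound -1 < 0, so the key equation has no polynomial solution.

none — t_k is not Gosper-summable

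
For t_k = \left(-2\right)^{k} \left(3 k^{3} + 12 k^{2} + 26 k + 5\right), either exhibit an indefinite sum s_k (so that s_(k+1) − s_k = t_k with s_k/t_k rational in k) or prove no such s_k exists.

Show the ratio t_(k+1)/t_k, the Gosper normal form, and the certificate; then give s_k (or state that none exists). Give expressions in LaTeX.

Ratio r(k) = 2*(-3*k**3 - 21*k**2 - 59*k - 46)/(3*k**3 + 12*k**2 + 26*k + 5).
Gosper form: A/B · C(k+1)/C(k) with A=-2, B=1, C=k**3 + 4*k**2 + 26*k/3 + 5/3.
Set up (-2)·f(k+1) − (1)·f(k) − (k**3 + 4*k**2 + 26*k/3 + 5/3) = 0.
d = 3 from the (0,0,3) case.
Coefficient equations give f(k) = -(k**3 + 2*k**2 + 4*k - 3)/3.
So s_k = (B(k−1)f/C)·t_k = (-(k**3 + 2*k**2 + 4*k - 3)/(3*k**3 + 12*k**2 + 26*k + 5))·t_k = (-2)**k*(-k**3 - 2*k**2 - 4*k + 3).
Verify: (-2)**k*(3*k**3 + 12*k**2 + 26*k + 5) matches t_k.

s_k = \left(-2\right)^{k} \left(- k^{3} - 2 k^{2} - 4 k + 3\right)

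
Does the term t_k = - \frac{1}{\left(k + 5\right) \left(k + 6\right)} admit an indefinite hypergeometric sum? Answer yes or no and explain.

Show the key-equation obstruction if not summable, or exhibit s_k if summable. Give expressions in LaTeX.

t_(k+1)/t_k = (k + 5)/(k + 7).
Gosper form: A/B · C(k+1)/C(k) with A=k + 5, B=k + 7, C=1.
Key eq: (k + 5)·f(k+1) = (k + 6)·f(k) + (1).
d = 1 from the (1,1,0) case.
Match coefficients ⇒ f(k) = k/5.
Get s_k = R·t_k = -k/(5*k + 25) with R(k) = B(k−1)f(k)/C(k) = k*(k + 6)/5.
Check: Δs_k = -1/(k**2 + 11*k + 30). ✓

Yes. s_k = - \frac{k}{5 k + 25}.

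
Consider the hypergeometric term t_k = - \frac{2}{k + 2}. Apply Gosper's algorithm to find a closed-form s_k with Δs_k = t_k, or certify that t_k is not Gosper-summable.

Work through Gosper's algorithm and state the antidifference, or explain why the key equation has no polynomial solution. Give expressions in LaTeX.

Step 1: r(k) = (k + 2)/(k + 3).
Gosper form: A/B · C(k+1)/C(k) with A=k + 2, B=k + 3, C=1.
f must satisfy (k + 2)·f(k+1) − (k + 2)·f(k) = 1.
From deg A=1, deg B=1, deg C=0: d=0.
Put f(k) = c0: A·f(k+1) − B(k−1)·f(k) − C = -1; need -1 = 0 — inconsistent ⇒ no f, not summable.

not Gosper-summable; s_k does not exist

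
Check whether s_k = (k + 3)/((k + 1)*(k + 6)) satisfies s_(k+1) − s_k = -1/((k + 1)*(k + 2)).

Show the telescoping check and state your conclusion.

s_(k+1) = (k + 4)/((k + 2)*(k + 7))
s_(k+1) − s_k = (-k**2 - 7*k - 18)/(k**4 + 16*k**3 + 83*k**2 + 152*k + 84)
(s_(k+1) − s_k) − t_k = 6*(k + 4)/(k**4 + 16*k**3 + 83*k**2 + 152*k + 84)

Invalid: residual 6*(k + 4)/(k**4 + 16*k**3 + 83*k**2 + 152*k + 84) ≠ 0.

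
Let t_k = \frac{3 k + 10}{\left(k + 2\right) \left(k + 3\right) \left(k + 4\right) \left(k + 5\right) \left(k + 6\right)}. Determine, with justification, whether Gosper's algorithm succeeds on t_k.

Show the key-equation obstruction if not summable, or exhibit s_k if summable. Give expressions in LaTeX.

The ratio is (k + 2)*(3*k + 13)/((k + 7)*(3*k + 10)).
A = k + 2, B = k + 7, C = k + 10/3.
f must satisfy (k + 2)·f(k+1) − (k + 6)·f(k) = k + 10/3.
deg f ≤ 4 (via 1,1,1).
A polynomial solution: f(k) = k*(k + 3)*(k**2 + 11*k + 38)/120.
R(k) = B(k−1)·f(k)/C(k) = k*(k + 3)*(k + 6)*(k**2 + 11*k + 38)/(40*(3*k + 10)); s_k = R·t_k = k*(k**2 + 11*k + 38)/(40*(k**3 + 11*k**2 + 38*k + 40)).
Δs = (3*k + 10)/(k**5 + 20*k**4 + 155*k**3 + 580*k**2 + 1044*k + 720), as required.

Yes. s_k = \frac{k \left(k^{2} + 11 k + 38\right)}{40 \left(k^{3} + 11 k^{2} + 38 k + 40\right)}.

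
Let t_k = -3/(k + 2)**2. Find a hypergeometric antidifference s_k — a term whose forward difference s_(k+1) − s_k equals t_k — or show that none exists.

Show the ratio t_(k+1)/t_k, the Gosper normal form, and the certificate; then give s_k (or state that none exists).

r(k) = (k + 2)**2/(k + 3)**2 after simplifying.
So A=k**2 + 4*k + 4 and B=k**2 + 6*k + 9, with C=1.
Solve (k**2 + 4*k + 4)·f(k+1) − (k**2 + 4*k + 4)·f(k) = 1.
From deg A=2, deg B=2, deg C=0: d=0.
Generic f = c0 gives residual -1; -1 = 0 cannot hold, so t_k is not Gosper-summable.

none — t_k is not Gosper-summable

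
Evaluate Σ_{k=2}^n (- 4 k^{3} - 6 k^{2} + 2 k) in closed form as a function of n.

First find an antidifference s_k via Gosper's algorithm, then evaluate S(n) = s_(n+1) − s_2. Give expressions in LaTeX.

S(n) = - n^{4} - 4 n^{3} - 3 n^{2} + 8

t_(k+1)/t_k = (2*k**3 + 9*k**2 + 11*k + 4)/(k*(2*k**2 + 3*k - 1)).
Gosper form: A/B · C(k+1)/C(k) with A=1, B=1, C=k**3 + 3*k**2/2 - k/2.
Solve (1)·f(k+1) − (1)·f(k) = k**3 + 3*k**2/2 - k/2.
Bound: deg f ≤ 4.
Solve for f: f(k) = k*(k - 1)**2*(k + 2)/4 (degree 4 ≤ 4).
Then R = B(k−1)f/C = (k - 1)**2*(k + 2)/(2*(2*k**2 + 3*k - 1)), so s_k = R(k)·t_k = k*(-k**3 + 3*k - 2).
Δs = 2*k*(-2*k**2 - 3*k + 1), as required.
s_(n+1) = n**2*(-n**2 - 4*n - 3) and s_(2) = -8, so S(n) = -n**4 - 4*n**3 - 3*n**2 + 8.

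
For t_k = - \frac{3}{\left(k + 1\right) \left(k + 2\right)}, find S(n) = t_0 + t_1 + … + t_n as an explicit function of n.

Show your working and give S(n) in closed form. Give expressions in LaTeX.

S(n) = \frac{3 \left(- n - 1\right)}{n + 2}

The ratio is (k + 1)/(k + 3).
So A=k + 1 and B=k + 3, with C=1.
f must satisfy (k + 1)·f(k+1) − (k + 2)·f(k) = 1.
Degrees (1,1,0) ⇒ d ≤ 1.
Coefficient equations give f(k) = k.
So s_k = (B(k−1)f/C)·t_k = (k*(k + 2))·t_k = -3*k/(k + 1).
Δs = -3/(k**2 + 3*k + 2), as required.
s_(n+1) = 3*(-n - 1)/(n + 2) and s_(0) = 0, so S(n) = 3*(-n - 1)/(n + 2).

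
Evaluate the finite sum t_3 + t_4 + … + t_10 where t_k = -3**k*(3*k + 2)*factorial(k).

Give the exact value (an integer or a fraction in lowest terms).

Σ = -7071141369438

The ratio is 3*(k + 1)*(3*k + 5)/(3*k + 2).
Normal form (A,B,C) = (3*k + 3, 1, k + 2/3).
f must satisfy (3*k + 3)·f(k+1) − (1)·f(k) = k + 2/3.
From deg A=1, deg B=0, deg C=1: d=0.
A polynomial solution: f(k) = 1/3.
Certificate R = B(k−1)f/C = 1/(3*k + 2) gives s_k = -3**k*factorial(k).
s_(k+1) − s_k = -3**k*(3*k + 2)*factorial(k) = t_k.
Telescoping: Σ = s_(11) − s_(3) = -7071141369600 − (-162) = -7071141369438.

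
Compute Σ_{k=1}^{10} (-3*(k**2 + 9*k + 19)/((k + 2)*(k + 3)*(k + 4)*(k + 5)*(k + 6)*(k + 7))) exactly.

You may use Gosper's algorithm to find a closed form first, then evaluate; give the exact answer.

r(k) = (k + 2)*(9*k + (k + 1)**2 + 28)/((k + 8)*(k**2 + 9*k + 19)) after simplifying.
Gosper form: A/B · C(k+1)/C(k) with A=k + 2, B=k + 8, C=k**2 + 9*k + 19.
f must satisfy (k + 2)·f(k+1) − (k + 7)·f(k) = k**2 + 9*k + 19.
Degrees (1,1,2) ⇒ d ≤ 5.
Solving with deg f ≤ 5: f(k) = k*(k + 3)*(k + 5)*(k**2 + 12*k + 44)/144.
Then R = B(k−1)f/C = k*(k + 3)*(k + 5)*(k + 7)*(k**2 + 12*k + 44)/(144*(k**2 + 9*k + 19)), so s_k = R(k)·t_k = k*(-k**2 - 12*k - 44)/(48*(k**3 + 12*k**2 + 44*k + 48)).
Δs = 3*(-k**2 - 9*k - 19)/(k**6 + 27*k**5 + 295*k**4 + 1665*k**3 + 5104*k**2 + 8028*k + 5040), as required.
Telescoping: Σ = s_(11) − s_(1) = -363/17680 − (-19/1680) = -214/23205.

Σ = -214/23205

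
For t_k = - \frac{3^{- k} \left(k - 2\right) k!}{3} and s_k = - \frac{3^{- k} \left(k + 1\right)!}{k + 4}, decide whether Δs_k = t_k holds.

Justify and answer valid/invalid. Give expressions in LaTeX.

s_(k+1) = -factorial(k + 2)/(3*3**k*(k + 5))
s_(k+1) − s_k = -(k**2 + 3*k - 7)*factorial(k + 1)/(3*3**k*(k + 4)*(k + 5))
(s_(k+1) − s_k) − t_k = (k**2 + 2*k - 11)*factorial(k)/(3**k*(k + 4)*(k + 5))

Invalid: residual \frac{3^{- k} \left(k^{2} + 2 k - 11\right) k!}{\left(k + 4\right) \left(k + 5\right)} ≠ 0.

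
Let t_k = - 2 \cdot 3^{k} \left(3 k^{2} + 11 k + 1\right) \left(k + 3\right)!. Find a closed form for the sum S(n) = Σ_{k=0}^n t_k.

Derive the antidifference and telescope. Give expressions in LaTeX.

S(n) = - 6 \cdot 3^{n} n \left(n + 4\right)! - 12

The ratio is 3*(3*k**3 + 29*k**2 + 83*k + 60)/(3*k**2 + 11*k + 1).
Factor: A=3*k + 12; B=1; C=k**2 + 11*k/3 + 1/3.
f must satisfy (3*k + 12)·f(k+1) − (1)·f(k) = k**2 + 11*k/3 + 1/3.
From deg A=1, deg B=0, deg C=2: d=1.
A polynomial solution: f(k) = (k - 1)/3.
Certificate R = B(k−1)f/C = (k - 1)/(3*k**2 + 11*k + 1) gives s_k = -2*3**k*(k - 1)*factorial(k + 3).
Verify: -2*3**k*(3*k**2 + 11*k + 1)*factorial(k + 3) matches t_k.
s_(n+1) = -6*3**n*n*factorial(n + 4) and s_(0) = 12, so S(n) = -6*3**n*n*factorial(n + 4) - 12.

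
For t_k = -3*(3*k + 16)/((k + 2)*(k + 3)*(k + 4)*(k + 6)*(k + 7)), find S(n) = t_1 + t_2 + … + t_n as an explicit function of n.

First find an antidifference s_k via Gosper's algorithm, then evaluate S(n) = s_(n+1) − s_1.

Compute t_(k+1)/t_k: get (k + 2)*(k + 6)*(3*k + 19)/((k + 5)*(k + 8)*(3*k + 16)).
Gosper form: A/B · C(k+1)/C(k) with A=k + 2, B=k + 8, C=k**2 + 31*k/3 + 80/3.
Set up (k + 2)·f(k+1) − (k + 7)·f(k) − (k**2 + 31*k/3 + 80/3) = 0.
Degrees (1,1,2) ⇒ d ≤ 5.
Match coefficients ⇒ f(k) = k*(k + 4)*(k + 5)*(k**2 + 11*k + 36)/108.
R(k) = B(k−1)·f(k)/C(k) = k*(k + 4)*(k + 7)*(k**2 + 11*k + 36)/(36*(3*k + 16)); s_k = R·t_k = k*(-k**2 - 11*k - 36)/(12*(k**3 + 11*k**2 + 36*k + 36)).
Verify: 3*(-3*k - 16)/(k**5 + 22*k**4 + 185*k**3 + 740*k**2 + 1404*k + 1008) matches t_k.
s_(n+1) = (-n**3 - 14*n**2 - 61*n - 48)/(12*(n**3 + 14*n**2 + 61*n + 84)) and s_(1) = -1/21, so S(n) = n*(-n**2 - 14*n - 61)/(28*(n**3 + 14*n**2 + 61*n + 84)).

S(n) = n*(-n**2 - 14*n - 61)/(28*(n**3 + 14*n**2 + 61*n + 84))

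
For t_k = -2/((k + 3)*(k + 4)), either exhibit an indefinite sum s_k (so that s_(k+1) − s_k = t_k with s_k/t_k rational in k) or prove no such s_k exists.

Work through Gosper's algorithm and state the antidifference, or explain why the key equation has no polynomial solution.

s_k = -2*k/(3*k + 9)

Ratio r(k) = (k + 3)/(k + 5).
Take A(k)=k + 3, B(k)=k + 5, C(k)=1.
Need (k + 3)·f(k+1) − (k + 4)·f(k) = 1.
d = 1 from the (1,1,0) case.
Coefficient equations give f(k) = k/3.
Then R = B(k−1)f/C = k*(k + 4)/3, so s_k = R(k)·t_k = -2*k/(3*k + 9).
Δs = -2/(k**2 + 7*k + 12), as required.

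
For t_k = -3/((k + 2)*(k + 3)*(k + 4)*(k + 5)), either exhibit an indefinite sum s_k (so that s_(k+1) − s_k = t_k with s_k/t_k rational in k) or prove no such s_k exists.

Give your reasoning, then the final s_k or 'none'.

r(k) = (k + 2)/(k + 6) after simplifying.
So A=k + 2 and B=k + 6, with C=1.
Set up (k + 2)·f(k+1) − (k + 5)·f(k) − (1) = 0.
Bound: deg f ≤ 3.
Solve for f: f(k) = k*(k**2 + 9*k + 26)/72 (degree 3 ≤ 3).
R(k) = B(k−1)·f(k)/C(k) = k*(k + 5)*(k**2 + 9*k + 26)/72; s_k = R·t_k = k*(-k**2 - 9*k - 26)/(24*(k + 2)*(k + 3)*(k + 4)).
Check: Δs_k = -3/(k**4 + 14*k**3 + 71*k**2 + 154*k + 120). ✓

s_k = k*(-k**2 - 9*k - 26)/(24*(k + 2)*(k + 3)*(k + 4))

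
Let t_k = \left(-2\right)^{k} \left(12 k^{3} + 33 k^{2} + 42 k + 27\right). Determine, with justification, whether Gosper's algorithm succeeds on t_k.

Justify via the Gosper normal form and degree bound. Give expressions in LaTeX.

Compute t_(k+1)/t_k: get 2*(-4*k**3 - 23*k**2 - 48*k - 38)/(4*k**3 + 11*k**2 + 14*k + 9).
Factor: A=-2; B=1; C=k**3 + 11*k**2/4 + 7*k/2 + 9/4.
Key eq: (-2)·f(k+1) = (1)·f(k) + (k**3 + 11*k**2/4 + 7*k/2 + 9/4).
Bound: deg f ≤ 3.
Solve for f: f(k) = -(k + 1)*(4*k**2 - k + 3)/12 (degree 3 ≤ 3).
Then R = B(k−1)f/C = -(k + 1)*(4*k**2 - k + 3)/(3*(4*k**3 + 11*k**2 + 14*k + 9)), so s_k = R(k)·t_k = (-2)**k*(-4*k**3 - 3*k**2 - 2*k - 3).
s_(k+1) − s_k = (-2)**k*(12*k**3 + 33*k**2 + 42*k + 27) = t_k.

Yes. s_k = \left(-2\right)^{k} \left(- 4 k^{3} - 3 k^{2} - 2 k - 3\right).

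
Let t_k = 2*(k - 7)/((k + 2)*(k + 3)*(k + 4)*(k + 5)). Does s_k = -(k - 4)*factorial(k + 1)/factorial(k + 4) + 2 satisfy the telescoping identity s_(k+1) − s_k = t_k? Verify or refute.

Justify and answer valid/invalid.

valid; difference matches t_k

s_(k+1) = -(k - 3)*factorial(k + 2)/factorial(k + 5) + 2
s_(k+1) − s_k = 2*(k - 7)/((k + 2)*(k + 3)*(k + 4)*(k + 5))
(s_(k+1) − s_k) − t_k = 0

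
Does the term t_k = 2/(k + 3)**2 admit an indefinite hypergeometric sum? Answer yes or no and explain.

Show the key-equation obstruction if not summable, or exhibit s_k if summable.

The ratio is (k + 3)**2/(k + 4)**2.
A = k**2 + 6*k + 9, B = k**2 + 8*k + 16, C = 1.
Solve (k**2 + 6*k + 9)·f(k+1) − (k**2 + 6*k + 9)·f(k) = 1.
Bound: deg f ≤ 0.
Put f(k) = c0: A·f(k+1) − B(k−1)·f(k) − C = -1; need -1 = 0 — inconsistent ⇒ no f, not summable.

No — the linear system for f has no solution.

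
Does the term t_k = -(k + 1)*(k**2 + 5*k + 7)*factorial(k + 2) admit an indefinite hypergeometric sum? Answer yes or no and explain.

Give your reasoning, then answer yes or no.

The ratio is (k + 2)*(k + 3)*(5*k + (k + 1)**2 + 12)/((k + 1)*(k**2 + 5*k + 7)).
Normal form (A,B,C) = (k + 3, 1, k**3 + 6*k**2 + 12*k + 7).
Solve (k + 3)·f(k+1) − (1)·f(k) = k**3 + 6*k**2 + 12*k + 7.
Bound: deg f ≤ 2.
Solving with deg f ≤ 2: f(k) = k**2 + 2*k - 1.
R(k) = B(k−1)·f(k)/C(k) = (k**2 + 2*k - 1)/((k + 1)*(k**2 + 5*k + 7)); s_k = R·t_k = -(k**2 + 2*k - 1)*factorial(k + 2).
Check: Δs_k = -(k + 1)*(k**2 + 5*k + 7)*factorial(k + 2). ✓

Yes. s_k = -(k**2 + 2*k - 1)*factorial(k + 2).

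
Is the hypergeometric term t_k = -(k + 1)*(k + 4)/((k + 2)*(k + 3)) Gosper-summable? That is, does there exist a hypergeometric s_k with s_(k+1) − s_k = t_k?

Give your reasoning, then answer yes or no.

Ratio r(k) = (k + 2)**2*(k + 5)/((k + 1)*(k + 4)**2).
A = k + 2, B = k + 4, C = k**2 + 5*k + 4.
Solve (k + 2)·f(k+1) − (k + 3)·f(k) = k**2 + 5*k + 4.
deg f ≤ 2 (via 1,1,2).
Solving with deg f ≤ 2: f(k) = k*(k + 1).
Then R = B(k−1)f/C = k*(k + 3)/(k + 4), so s_k = R(k)·t_k = k*(-k - 1)/(k + 2).
Verify: (-k**2 - 5*k - 4)/(k**2 + 5*k + 6) matches t_k.

Yes. s_k = k*(-k - 1)/(k + 2).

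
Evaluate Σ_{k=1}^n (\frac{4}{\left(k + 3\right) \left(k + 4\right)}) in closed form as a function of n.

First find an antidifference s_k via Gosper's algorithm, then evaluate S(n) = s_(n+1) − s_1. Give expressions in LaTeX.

Compute t_(k+1)/t_k: get (k + 3)/(k + 5).
Normal form (A,B,C) = (k + 3, k + 5, 1).
Key eq: (k + 3)·f(k+1) = (k + 4)·f(k) + (1).
deg f ≤ 1 (via 1,1,0).
A polynomial solution: f(k) = k/3.
R(k) = B(k−1)·f(k)/C(k) = k*(k + 4)/3; s_k = R·t_k = 4*k/(3*(k + 3)).
Verify: 4/(k**2 + 7*k + 12) matches t_k.
Σ_(k=1)^n t_k = s_(n+1) − s_(1) = (4*(n + 1)/(3*(n + 4))) − (1/3), i.e. n/(n + 4).

S(n) = \frac{n}{n + 4}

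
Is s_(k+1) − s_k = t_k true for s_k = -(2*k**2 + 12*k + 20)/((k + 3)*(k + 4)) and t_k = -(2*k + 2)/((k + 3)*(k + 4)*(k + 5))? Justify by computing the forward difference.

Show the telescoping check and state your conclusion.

Valid — Δs_k = t_k.

s_(k+1) = 2*(-6*k - (k + 1)**2 - 16)/((k + 4)*(k + 5))
s_(k+1) − s_k = 2*(-k - 1)/(k**3 + 12*k**2 + 47*k + 60)
(s_(k+1) − s_k) − t_k = 0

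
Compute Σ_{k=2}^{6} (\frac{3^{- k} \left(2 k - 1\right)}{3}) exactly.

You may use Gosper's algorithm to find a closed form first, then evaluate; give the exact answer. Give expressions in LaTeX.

Σ = 479/2187

Step 1: r(k) = (2*k + 1)/(3*(2*k - 1)).
Take A(k)=1/3, B(k)=1, C(k)=k - 1/2.
f must satisfy (1/3)·f(k+1) − (1)·f(k) = k - 1/2.
Degrees (0,0,1) ⇒ d ≤ 1.
Solve for f: f(k) = -3*k/2 (degree 1 ≤ 1).
So s_k = (B(k−1)f/C)·t_k = (-3*k/(2*k - 1))·t_k = -k/3**k.
s_(k+1) − s_k = (2*k - 1)/(3*3**k) = t_k.
Σ_(k=2)^(6) t_k = s_(7) − s_(2) = -7/2187 − (-2/9) = 479/2187.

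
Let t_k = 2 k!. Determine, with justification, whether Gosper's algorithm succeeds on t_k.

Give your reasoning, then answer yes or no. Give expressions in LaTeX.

No — key equation has no polynomial f.

r(k) = k + 1 after simplifying.
Take A(k)=k + 1, B(k)=1, C(k)=1.
f must satisfy (k + 1)·f(k+1) − (1)·f(k) = 1.
Degrees (1,0,0) ⇒ d ≤ -1.
Bound -1 < 0, so the key equation has no polynomial solution.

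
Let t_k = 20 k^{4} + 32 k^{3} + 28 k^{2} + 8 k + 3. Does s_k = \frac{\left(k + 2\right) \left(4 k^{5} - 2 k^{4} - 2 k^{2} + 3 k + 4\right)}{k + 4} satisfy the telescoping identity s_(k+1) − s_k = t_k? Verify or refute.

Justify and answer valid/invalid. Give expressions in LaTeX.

Invalid: residual \frac{4 \left(- 8 k^{5} - 57 k^{4} - 78 k^{3} - 61 k^{2} - 16 k - 4\right)}{k^{2} + 9 k + 20} ≠ 0.

s_(k+1) = (k + 3)*(3*k + 4*(k + 1)**5 - 2*(k + 1)**4 - 2*(k + 1)**2 + 7)/(k + 5)
s_(k+1) − s_k = (20*k**6 + 180*k**5 + 488*k**4 + 588*k**3 + 391*k**2 + 123*k + 44)/(k**2 + 9*k + 20)
(s_(k+1) − s_k) − t_k = 4*(-8*k**5 - 57*k**4 - 78*k**3 - 61*k**2 - 16*k - 4)/(k**2 + 9*k + 20)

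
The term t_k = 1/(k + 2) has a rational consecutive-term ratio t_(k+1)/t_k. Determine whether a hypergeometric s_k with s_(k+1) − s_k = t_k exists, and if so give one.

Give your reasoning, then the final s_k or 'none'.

Step 1: r(k) = (k + 2)/(k + 3).
Take A(k)=k + 2, B(k)=k + 3, C(k)=1.
f must satisfy (k + 2)·f(k+1) − (k + 2)·f(k) = 1.
From deg A=1, deg B=1, deg C=0: d=0.
Generic f = c0 gives residual -1; -1 = 0 cannot hold, so t_k is not Gosper-summable.

not Gosper-summable; s_k does not exist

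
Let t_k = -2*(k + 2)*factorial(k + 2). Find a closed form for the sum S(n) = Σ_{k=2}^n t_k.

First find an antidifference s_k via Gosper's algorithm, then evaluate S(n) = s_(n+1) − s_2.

t_(k+1)/t_k = (k + 3)**2/(k + 2).
Gosper form: A/B · C(k+1)/C(k) with A=k + 3, B=1, C=k + 2.
Need (k + 3)·f(k+1) − (1)·f(k) = k + 2.
deg f ≤ 0 (via 1,0,1).
A polynomial solution: f(k) = 1.
So s_k = (B(k−1)f/C)·t_k = (1/(k + 2))·t_k = -2*factorial(k + 2).
Δs = -2*(k + 2)*factorial(k + 2), as required.
Evaluate: s_(n+1) = -2*factorial(n + 3); subtract s_(2) = -48 ⇒ S(n) = 48 - 2*factorial(n + 3).

S(n) = 48 - 2*factorial(n + 3)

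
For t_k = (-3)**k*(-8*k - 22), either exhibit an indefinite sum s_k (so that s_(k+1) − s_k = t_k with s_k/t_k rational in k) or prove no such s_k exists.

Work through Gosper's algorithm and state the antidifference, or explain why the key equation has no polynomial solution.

s_k = 2*(-3)**k*(k + 2)

Compute t_(k+1)/t_k: get 3*(-4*k - 15)/(4*k + 11).
Factor: A=-3; B=1; C=k + 11/4.
Set up (-3)·f(k+1) − (1)·f(k) − (k + 11/4) = 0.
Degrees (0,0,1) ⇒ d ≤ 1.
Match coefficients ⇒ f(k) = -(k + 2)/4.
Certificate R = B(k−1)f/C = -(k + 2)/(4*k + 11) gives s_k = 2*(-3)**k*(k + 2).
Check: Δs_k = (-3)**k*(-8*k - 22). ✓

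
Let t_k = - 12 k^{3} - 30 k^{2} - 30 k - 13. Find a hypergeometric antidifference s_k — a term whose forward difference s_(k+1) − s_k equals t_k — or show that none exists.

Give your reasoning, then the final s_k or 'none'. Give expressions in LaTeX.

s_k = k \left(- 3 k^{3} - 4 k^{2} - 3 k - 3\right)

Step 1: r(k) = (12*k**3 + 66*k**2 + 126*k + 85)/(12*k**3 + 30*k**2 + 30*k + 13).
Gosper form: A/B · C(k+1)/C(k) with A=1, B=1, C=k**3 + 5*k**2/2 + 5*k/2 + 13/12.
Set up (1)·f(k+1) − (1)·f(k) − (k**3 + 5*k**2/2 + 5*k/2 + 13/12) = 0.
deg f ≤ 4 (via 0,0,3).
Solve for f: f(k) = k*(3*k**3 + 4*k**2 + 3*k + 3)/12 (degree 4 ≤ 4).
So s_k = (B(k−1)f/C)·t_k = (k*(3*k**3 + 4*k**2 + 3*k + 3)/(12*k**3 + 30*k**2 + 30*k + 13))·t_k = k*(-3*k**3 - 4*k**2 - 3*k - 3).
Verify: -12*k**3 - 30*k**2 - 30*k - 13 matches t_k.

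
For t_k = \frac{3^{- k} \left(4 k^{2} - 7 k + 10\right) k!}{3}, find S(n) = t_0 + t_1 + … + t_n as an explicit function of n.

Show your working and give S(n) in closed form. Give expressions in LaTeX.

The ratio is (k + 1)*(-7*k + 4*(k + 1)**2 + 3)/(3*(4*k**2 - 7*k + 10)).
Take A(k)=k/3 + 1/3, B(k)=1, C(k)=k**2 - 7*k/4 + 5/2.
Set up (k/3 + 1/3)·f(k+1) − (1)·f(k) − (k**2 - 7*k/4 + 5/2) = 0.
From deg A=1, deg B=0, deg C=2: d=1.
Solving with deg f ≤ 1: f(k) = 3*(4*k - 3)/4.
R(k) = B(k−1)·f(k)/C(k) = 3*(4*k - 3)/(4*k**2 - 7*k + 10); s_k = R·t_k = (4*k - 3)*factorial(k)/3**k.
Verify: (4*k**2 - 7*k + 10)*factorial(k)/(3*3**k) matches t_k.
s_(n+1) = 3**(-n - 1)*(4*n + 1)*factorial(n + 1) and s_(0) = -3, so S(n) = 3**(-n - 1)*(3**(n + 2) + 4*n**2*factorial(n) + 5*n*factorial(n) + factorial(n)).

S(n) = 3^{- n - 1} \left(3^{n + 2} + 4 n^{2} n! + 5 n n! + n!\right)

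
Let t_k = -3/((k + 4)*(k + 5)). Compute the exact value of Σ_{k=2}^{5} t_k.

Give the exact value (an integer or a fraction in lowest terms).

Ratio r(k) = (k + 4)/(k + 6).
A = k + 4, B = k + 6, C = 1.
Solve (k + 4)·f(k+1) − (k + 5)·f(k) = 1.
From deg A=1, deg B=1, deg C=0: d=1.
Coefficient equations give f(k) = k/4.
Certificate R = B(k−1)f/C = k*(k + 5)/4 gives s_k = -3*k/(4*k + 16).
Δs = -3/(k**2 + 9*k + 20), as required.
Σ_(k=2)^(5) t_k = s_(6) − s_(2) = -9/20 − (-1/4) = -1/5.

Σ = -1/5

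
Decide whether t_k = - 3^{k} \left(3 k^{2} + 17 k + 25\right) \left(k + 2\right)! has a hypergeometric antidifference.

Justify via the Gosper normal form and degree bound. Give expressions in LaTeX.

Step 1: r(k) = 3*(3*k**3 + 32*k**2 + 114*k + 135)/(3*k**2 + 17*k + 25).
Normal form (A,B,C) = (3*k + 9, 1, k**2 + 17*k/3 + 25/3).
f must satisfy (3*k + 9)·f(k+1) − (1)·f(k) = k**2 + 17*k/3 + 25/3.
deg f ≤ 1 (via 1,0,2).
Solve for f: f(k) = (k + 2)/3 (degree 1 ≤ 1).
R(k) = B(k−1)·f(k)/C(k) = (k + 2)/(3*k**2 + 17*k + 25); s_k = R·t_k = -3**k*(k + 2)*factorial(k + 2).
Check: Δs_k = -3**k*(3*k**2 + 17*k + 25)*factorial(k + 2). ✓

Yes. s_k = - 3^{k} \left(k + 2\right) \left(k + 2\right)!.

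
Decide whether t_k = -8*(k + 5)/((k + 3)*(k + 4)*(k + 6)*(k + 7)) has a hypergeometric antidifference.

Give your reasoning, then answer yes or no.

r(k) = (k + 3)*(k + 6)**2/((k + 5)**2*(k + 8)) after simplifying.
Factor: A=k + 3; B=k + 8; C=k**2 + 10*k + 25.
Solve (k + 3)·f(k+1) − (k + 7)·f(k) = k**2 + 10*k + 25.
Degrees (1,1,2) ⇒ d ≤ 4.
Match coefficients ⇒ f(k) = k*(k + 4)*(k + 5)*(k + 9)/36.
Then R = B(k−1)f/C = k*(k + 4)*(k + 7)*(k + 9)/(36*(k + 5)), so s_k = R(k)·t_k = 2*k*(-k - 9)/(9*(k**2 + 9*k + 18)).
Check: Δs_k = 8*(-k - 5)/(k**4 + 20*k**3 + 145*k**2 + 450*k + 504). ✓

Yes. s_k = 2*k*(-k - 9)/(9*(k**2 + 9*k + 18)).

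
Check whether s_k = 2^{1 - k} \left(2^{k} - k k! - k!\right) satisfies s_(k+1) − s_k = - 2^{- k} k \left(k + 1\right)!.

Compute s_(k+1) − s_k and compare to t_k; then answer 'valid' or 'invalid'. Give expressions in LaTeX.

s_(k+1) = (2**(k + 1) - k**2*factorial(k) - 3*k*factorial(k) - 2*factorial(k))/2**k
s_(k+1) − s_k = -k*factorial(k + 1)/2**k
(s_(k+1) − s_k) − t_k = 0

Valid — Δs_k = t_k.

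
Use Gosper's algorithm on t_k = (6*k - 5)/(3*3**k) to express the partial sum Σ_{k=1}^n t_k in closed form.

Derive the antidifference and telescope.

S(n) = 3**(-n - 1)*(2*3**n - 3*n - 2)

Step 1: r(k) = (6*k + 1)/(3*(6*k - 5)).
Gosper form: A/B · C(k+1)/C(k) with A=1/3, B=1, C=k - 5/6.
f must satisfy (1/3)·f(k+1) − (1)·f(k) = k - 5/6.
Degrees (0,0,1) ⇒ d ≤ 1.
Coefficient equations give f(k) = -(3*k - 1)/2.
So s_k = (B(k−1)f/C)·t_k = (-3*(3*k - 1)/(6*k - 5))·t_k = (1 - 3*k)/3**k.
Δs = (6*k - 5)/(3*3**k), as required.
Σ_(k=1)^n t_k = s_(n+1) − s_(1) = (3**(-n - 1)*(-3*n - 2)) − (-2/3), i.e. 3**(-n - 1)*(2*3**n - 3*n - 2).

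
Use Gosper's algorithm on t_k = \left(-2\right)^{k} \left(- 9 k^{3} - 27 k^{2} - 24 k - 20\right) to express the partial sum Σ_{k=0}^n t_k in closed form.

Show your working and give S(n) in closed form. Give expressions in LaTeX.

S(n) = - 6 \left(-2\right)^{n} n^{3} - 24 \left(-2\right)^{n} n^{2} - 26 \left(-2\right)^{n} n - 16 \left(-2\right)^{n} - 4

r(k) = 2*(-9*k**3 - 54*k**2 - 105*k - 80)/(9*k**3 + 27*k**2 + 24*k + 20) after simplifying.
Normal form (A,B,C) = (-2, 1, k**3 + 3*k**2 + 8*k/3 + 20/9).
Set up (-2)·f(k+1) − (1)·f(k) − (k**3 + 3*k**2 + 8*k/3 + 20/9) = 0.
Degrees (0,0,3) ⇒ d ≤ 3.
Solve for f: f(k) = -(3*k**3 + 3*k**2 - 2*k + 4)/9 (degree 3 ≤ 3).
Certificate R = B(k−1)f/C = -(3*k**3 + 3*k**2 - 2*k + 4)/(9*k**3 + 27*k**2 + 24*k + 20) gives s_k = (-2)**k*(3*k**3 + 3*k**2 - 2*k + 4).
Verify: (-2)**k*(-9*k**3 - 27*k**2 - 24*k - 20) matches t_k.
Telescope: S(n) = s_(n+1) − s_(0) = (-2)**(n + 1)*(3*n**3 + 12*n**2 + 13*n + 8) − (4) = -6*(-2)**n*n**3 - 24*(-2)**n*n**2 - 26*(-2)**n*n - 16*(-2)**n - 4.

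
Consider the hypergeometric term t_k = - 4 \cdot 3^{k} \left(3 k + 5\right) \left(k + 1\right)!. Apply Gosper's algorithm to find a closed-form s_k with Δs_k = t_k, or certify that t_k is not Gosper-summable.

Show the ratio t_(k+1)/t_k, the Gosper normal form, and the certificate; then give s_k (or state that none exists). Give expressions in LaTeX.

s_k = - 4 \cdot 3^{k} \left(k + 1\right)!

The ratio is 3*(k + 2)*(3*k + 8)/(3*k + 5).
Factor: A=3*k + 6; B=1; C=k + 5/3.
Key eq: (3*k + 6)·f(k+1) = (1)·f(k) + (k + 5/3).
d = 0 from the (1,0,1) case.
Match coefficients ⇒ f(k) = 1/3.
Certificate R = B(k−1)f/C = 1/(3*k + 5) gives s_k = -4*3**k*factorial(k + 1).
Check: Δs_k = -4*3**k*(3*k + 5)*factorial(k + 1). ✓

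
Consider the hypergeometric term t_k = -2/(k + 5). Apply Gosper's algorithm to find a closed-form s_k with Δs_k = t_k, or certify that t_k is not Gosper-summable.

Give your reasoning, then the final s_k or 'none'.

r(k) = (k + 5)/(k + 6) after simplifying.
Normal form (A,B,C) = (k + 5, k + 6, 1).
Need (k + 5)·f(k+1) − (k + 5)·f(k) = 1.
deg f ≤ 0 (via 1,1,0).
Write f(k) = c0. Then LHS − RHS = -1, requiring -1 = 0: contradictory. No certificate.

no hypergeometric antidifference exists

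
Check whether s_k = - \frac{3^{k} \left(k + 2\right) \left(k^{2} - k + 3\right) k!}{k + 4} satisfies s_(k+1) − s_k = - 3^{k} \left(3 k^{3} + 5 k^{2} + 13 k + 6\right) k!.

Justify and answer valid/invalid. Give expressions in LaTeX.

Invalid: residual \frac{2 \cdot 3^{k} \left(3 k^{4} + 17 k^{3} + 32 k^{2} + 59 k + 21\right) k!}{\left(k + 4\right) \left(k + 5\right)} ≠ 0.

s_(k+1) = -3**(k + 1)*(k + 3)*(k**2 + k + 3)*factorial(k + 1)/(k + 5)
s_(k+1) − s_k = -3**k*(3*k**5 + 26*k**4 + 84*k**3 + 159*k**2 + 196*k + 78)*factorial(k)/((k + 4)*(k + 5))
(s_(k+1) − s_k) − t_k = 2*3**k*(3*k**4 + 17*k**3 + 32*k**2 + 59*k + 21)*factorial(k)/((k + 4)*(k + 5))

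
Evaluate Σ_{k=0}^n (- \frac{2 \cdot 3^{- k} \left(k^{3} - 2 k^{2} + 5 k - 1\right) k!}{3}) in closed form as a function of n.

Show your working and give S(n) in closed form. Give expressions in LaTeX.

S(n) = - 2 \cdot 3^{- n - 1} \left(n - 1\right) \left(n + 1\right) \left(n + 1\right)!

r(k) = (k**4 + 2*k**3 + 5*k**2 + 7*k + 3)/(3*(k**3 - 2*k**2 + 5*k - 1)) after simplifying.
So A=k/3 + 1/3 and B=1, with C=k**3 - 2*k**2 + 5*k - 1.
Key eq: (k/3 + 1/3)·f(k+1) = (1)·f(k) + (k**3 - 2*k**2 + 5*k - 1).
Degrees (1,0,3) ⇒ d ≤ 2.
Coefficient equations give f(k) = 3*k*(k - 2).
Get s_k = R·t_k = -2*k*(k - 2)*factorial(k)/3**k with R(k) = B(k−1)f(k)/C(k) = 3*k*(k - 2)/(k**3 - 2*k**2 + 5*k - 1).
Check: Δs_k = -2*(k**3 - 2*k**2 + 5*k - 1)*factorial(k)/(3*3**k). ✓
Telescope: S(n) = s_(n+1) − s_(0) = -2*3**(-n - 1)*(n - 1)*(n + 1)*factorial(n + 1) − (0) = -2*3**(-n - 1)*(n - 1)*(n + 1)*factorial(n + 1).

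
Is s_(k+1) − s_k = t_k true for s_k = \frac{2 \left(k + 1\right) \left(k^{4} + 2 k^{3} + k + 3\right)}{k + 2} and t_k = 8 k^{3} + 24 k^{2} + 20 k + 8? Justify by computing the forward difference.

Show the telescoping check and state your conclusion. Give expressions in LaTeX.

Invalid: residual \frac{2 \left(- 3 k^{4} - 18 k^{3} - 34 k^{2} - 23 k - 5\right)}{k^{2} + 5 k + 6} ≠ 0.

s_(k+1) = 2*(k + 2)*(k + (k + 1)**4 + 2*(k + 1)**3 + 4)/(k + 3)
s_(k+1) − s_k = 2*(4*k**5 + 29*k**4 + 76*k**3 + 92*k**2 + 57*k + 19)/(k**2 + 5*k + 6)
(s_(k+1) − s_k) − t_k = 2*(-3*k**4 - 18*k**3 - 34*k**2 - 23*k - 5)/(k**2 + 5*k + 6)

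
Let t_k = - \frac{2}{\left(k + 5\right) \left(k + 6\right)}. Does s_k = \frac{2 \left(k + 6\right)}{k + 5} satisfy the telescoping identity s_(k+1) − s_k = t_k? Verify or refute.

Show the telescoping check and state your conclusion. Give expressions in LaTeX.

s_(k+1) = 2*(k + 7)/(k + 6)
s_(k+1) − s_k = -2/(k**2 + 11*k + 30)
(s_(k+1) − s_k) − t_k = 0

valid; difference matches t_k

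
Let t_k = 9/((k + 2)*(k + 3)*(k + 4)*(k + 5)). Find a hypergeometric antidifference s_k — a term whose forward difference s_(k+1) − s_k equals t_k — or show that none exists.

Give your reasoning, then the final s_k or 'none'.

s_k = k*(k**2 + 9*k + 26)/(8*(k + 2)*(k + 3)*(k + 4))

Step 1: r(k) = (k + 2)/(k + 6).
A = k + 2, B = k + 6, C = 1.
Need (k + 2)·f(k+1) − (k + 5)·f(k) = 1.
deg f ≤ 3 (via 1,1,0).
Solve for f: f(k) = k*(k**2 + 9*k + 26)/72 (degree 3 ≤ 3).
So s_k = (B(k−1)f/C)·t_k = (k*(k + 5)*(k**2 + 9*k + 26)/72)·t_k = k*(k**2 + 9*k + 26)/(8*(k + 2)*(k + 3)*(k + 4)).
s_(k+1) − s_k = 9/(k**4 + 14*k**3 + 71*k**2 + 154*k + 120) = t_k.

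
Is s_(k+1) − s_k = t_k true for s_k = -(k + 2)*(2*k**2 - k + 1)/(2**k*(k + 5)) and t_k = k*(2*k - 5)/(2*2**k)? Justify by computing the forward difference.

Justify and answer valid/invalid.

Invalid: residual 3*(-2*k**3 - 9*k**2 + 27*k - 2)/(2*2**k*(k**2 + 11*k + 30)) ≠ 0.

s_(k+1) = (k + 3)*(k - 2*(k + 1)**2)/(2*2**k*(k + 6))
s_(k+1) − s_k = (2*k**4 + 11*k**3 - 22*k**2 - 69*k - 6)/(2*2**k*(k**2 + 11*k + 30))
(s_(k+1) − s_k) − t_k = 3*(-2*k**3 - 9*k**2 + 27*k - 2)/(2*2**k*(k**2 + 11*k + 30))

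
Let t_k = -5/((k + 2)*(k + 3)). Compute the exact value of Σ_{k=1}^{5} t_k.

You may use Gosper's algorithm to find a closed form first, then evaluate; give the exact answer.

Σ = -25/24

Step 1: r(k) = (k + 2)/(k + 4).
Normal form (A,B,C) = (k + 2, k + 4, 1).
Key eq: (k + 2)·f(k+1) = (k + 3)·f(k) + (1).
From deg A=1, deg B=1, deg C=0: d=1.
Solving with deg f ≤ 1: f(k) = k/2.
So s_k = (B(k−1)f/C)·t_k = (k*(k + 3)/2)·t_k = -5*k/(2*k + 4).
s_(k+1) − s_k = -5/(k**2 + 5*k + 6) = t_k.
Telescoping: Σ = s_(6) − s_(1) = -15/8 − (-5/6) = -25/24.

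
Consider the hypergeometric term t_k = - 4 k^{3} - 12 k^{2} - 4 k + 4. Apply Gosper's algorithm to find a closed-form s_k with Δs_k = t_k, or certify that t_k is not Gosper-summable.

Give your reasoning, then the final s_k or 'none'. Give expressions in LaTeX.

s_k = k \left(- k^{3} - 2 k^{2} + 3 k + 4\right)

Ratio r(k) = (k + (k + 1)**3 + 3*(k + 1)**2)/(k**3 + 3*k**2 + k - 1).
Factor: A=1; B=1; C=k**3 + 3*k**2 + k - 1.
f must satisfy (1)·f(k+1) − (1)·f(k) = k**3 + 3*k**2 + k - 1.
d = 4 from the (0,0,3) case.
Coefficient equations give f(k) = k*(k + 1)*(k**2 + k - 4)/4.
Certificate R = B(k−1)f/C = k*(k**2 + k - 4)/(4*(k**2 + 2*k - 1)) gives s_k = k*(-k**3 - 2*k**2 + 3*k + 4).
Check: Δs_k = -4*k**3 - 12*k**2 - 4*k + 4. ✓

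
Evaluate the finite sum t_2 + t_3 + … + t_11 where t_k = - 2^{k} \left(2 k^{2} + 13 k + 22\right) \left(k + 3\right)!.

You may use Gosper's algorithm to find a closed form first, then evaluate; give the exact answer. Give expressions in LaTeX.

Step 1: r(k) = 2*(2*k**3 + 25*k**2 + 105*k + 148)/(2*k**2 + 13*k + 22).
A = 2*k + 8, B = 1, C = k**2 + 13*k/2 + 11.
Solve (2*k + 8)·f(k+1) − (1)·f(k) = k**2 + 13*k/2 + 11.
Degrees (1,0,2) ⇒ d ≤ 1.
Match coefficients ⇒ f(k) = (k + 2)/2.
Then R = B(k−1)f/C = (k + 2)/(2*k**2 + 13*k + 22), so s_k = R(k)·t_k = -2**k*(k + 2)*factorial(k + 3).
s_(k+1) − s_k = -2**k*(2*k**2 + 13*k + 22)*factorial(k + 3) = t_k.
Telescoping: Σ = s_(12) − s_(2) = -74987278958592000 − (-1920) = -74987278958590080.

Σ = -74987278958590080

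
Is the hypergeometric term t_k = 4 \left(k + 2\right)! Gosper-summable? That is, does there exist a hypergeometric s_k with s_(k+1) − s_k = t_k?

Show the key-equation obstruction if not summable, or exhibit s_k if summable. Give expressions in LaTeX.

r(k) = k + 3 after simplifying.
So A=k + 3 and B=1, with C=1.
f must satisfy (k + 3)·f(k+1) − (1)·f(k) = 1.
Degrees (1,0,0) ⇒ d ≤ -1.
Negative degree bound (-1): no f exists, t_k not Gosper-summable.

No — negative degree bound, so no certificate f.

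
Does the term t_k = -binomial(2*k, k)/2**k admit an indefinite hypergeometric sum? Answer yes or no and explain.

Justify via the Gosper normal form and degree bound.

No; the degree bound rules out any f.

Compute t_(k+1)/t_k: get (2*k + 1)/(k + 1).
Normal form (A,B,C) = (2*k + 1, k + 1, 1).
Solve (2*k + 1)·f(k+1) − (k)·f(k) = 1.
Bound: deg f ≤ -1.
d = -1 < 0 ⇒ no nonzero polynomial f; not summable.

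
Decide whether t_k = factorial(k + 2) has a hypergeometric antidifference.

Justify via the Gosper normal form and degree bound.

No — key equation has no polynomial f.

Compute t_(k+1)/t_k: get k + 3.
Normal form (A,B,C) = (k + 3, 1, 1).
Solve (k + 3)·f(k+1) − (1)·f(k) = 1.
deg f ≤ -1 (via 1,0,0).
Negative degree bound (-1): no f exists, t_k not Gosper-summable.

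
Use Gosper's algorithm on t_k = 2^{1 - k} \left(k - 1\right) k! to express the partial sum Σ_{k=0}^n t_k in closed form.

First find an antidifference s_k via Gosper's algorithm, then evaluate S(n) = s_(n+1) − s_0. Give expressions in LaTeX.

S(n) = 2^{1 - n} \left(- 2^{n + 1} + n n! + n!\right)

Ratio r(k) = k*(k + 1)/(2*(k - 1)).
Gosper form: A/B · C(k+1)/C(k) with A=k/2 + 1/2, B=1, C=k - 1.
Key eq: (k/2 + 1/2)·f(k+1) = (1)·f(k) + (k - 1).
Bound: deg f ≤ 0.
Coefficient equations give f(k) = 2.
Certificate R = B(k−1)f/C = 2/(k - 1) gives s_k = 2**(2 - k)*factorial(k).
s_(k+1) − s_k = 2**(1 - k)*(k - 1)*factorial(k) = t_k.
Σ_(k=0)^n t_k = s_(n+1) − s_(0) = (2**(1 - n)*factorial(n + 1)) − (4), i.e. 2**(1 - n)*(-2**(n + 1) + n*factorial(n) + factorial(n)).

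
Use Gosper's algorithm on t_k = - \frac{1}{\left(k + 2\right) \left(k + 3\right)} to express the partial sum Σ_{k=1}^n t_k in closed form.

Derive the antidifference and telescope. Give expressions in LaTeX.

Ratio r(k) = (k + 2)/(k + 4).
Take A(k)=k + 2, B(k)=k + 4, C(k)=1.
Solve (k + 2)·f(k+1) − (k + 3)·f(k) = 1.
deg f ≤ 1 (via 1,1,0).
Solving with deg f ≤ 1: f(k) = k/2.
R(k) = B(k−1)·f(k)/C(k) = k*(k + 3)/2; s_k = R·t_k = -k/(2*k + 4).
Δs = -1/(k**2 + 5*k + 6), as required.
s_(n+1) = (-n - 1)/(2*(n + 3)) and s_(1) = -1/6, so S(n) = -n/(3*n + 9).

S(n) = - \frac{n}{3 n + 9}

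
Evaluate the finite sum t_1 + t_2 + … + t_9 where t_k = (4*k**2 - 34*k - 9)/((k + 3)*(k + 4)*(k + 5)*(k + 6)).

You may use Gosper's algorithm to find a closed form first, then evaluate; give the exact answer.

Σ = -521/3640

t_(k+1)/t_k = (k + 3)*(34*k - 4*(k + 1)**2 + 43)/((k + 7)*(-4*k**2 + 34*k + 9)).
Factor: A=k + 3; B=k + 7; C=k**2 - 17*k/2 - 9/4.
Key eq: (k + 3)·f(k+1) = (k + 6)·f(k) + (k**2 - 17*k/2 - 9/4).
Degrees (1,1,2) ⇒ d ≤ 3.
Match coefficients ⇒ f(k) = -k*(k**2 + 132*k - 43)/120.
Get s_k = R·t_k = k*(-k**2 - 132*k + 43)/(30*(k + 3)*(k + 4)*(k + 5)) with R(k) = B(k−1)f(k)/C(k) = -k*(k + 6)*(k**2 + 132*k - 43)/(30*(4*k**2 - 34*k - 9)).
Verify: (4*k**2 - 34*k - 9)/(k**4 + 18*k**3 + 119*k**2 + 342*k + 360) matches t_k.
Telescoping: Σ = s_(10) − s_(1) = -153/910 − (-1/40) = -521/3640.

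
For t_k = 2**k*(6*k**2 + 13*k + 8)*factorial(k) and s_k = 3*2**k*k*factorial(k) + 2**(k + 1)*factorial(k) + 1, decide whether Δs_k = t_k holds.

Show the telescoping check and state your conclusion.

s_(k+1) = 6*2**k*k**2*factorial(k) + 16*2**k*k*factorial(k) + 10*2**k*factorial(k) + 1
s_(k+1) − s_k = 2**k*(6*k**2 + 13*k + 8)*factorial(k)
(s_(k+1) − s_k) − t_k = 0

valid; difference matches t_k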